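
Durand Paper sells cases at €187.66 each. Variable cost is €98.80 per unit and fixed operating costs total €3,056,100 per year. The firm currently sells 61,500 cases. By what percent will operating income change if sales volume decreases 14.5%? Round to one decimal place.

-32.9%

Contribution at this volume is 61,500 × €88.86 = €5,464,890.00.
Subtracting fixed costs: EBIT = €5,464,890.00 − €3,056,100 = €2,408,790.00.
DOL = contribution ÷ EBIT = €5,464,890.00 ÷ €2,408,790.00 = 2.2687.
So EBIT moves 2.2687 × (-14.5%) = -32.9%.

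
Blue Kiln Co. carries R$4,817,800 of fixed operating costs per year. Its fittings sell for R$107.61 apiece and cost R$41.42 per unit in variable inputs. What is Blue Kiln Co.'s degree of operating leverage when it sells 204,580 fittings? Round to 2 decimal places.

1.55

Contribution at this volume is 204,580 × R$66.19 = R$13,541,150.20.
EBIT = R$13,541,150.20 − R$4,817,800 = R$8,723,350.20.
Degree of operating leverage = R$13,541,150.20 / R$8,723,350.20 = 1.5523.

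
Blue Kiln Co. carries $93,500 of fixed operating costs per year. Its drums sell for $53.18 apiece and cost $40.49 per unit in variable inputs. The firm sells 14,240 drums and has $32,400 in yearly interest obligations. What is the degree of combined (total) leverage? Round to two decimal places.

3.30

At 14,240 units, contribution = 14,240 × $12.69 = $180,705.60.
Operating income = contribution − fixed costs = $180,705.60 − $93,500 = $87,205.60. Interest = $32,400.00, so EBIT − I = $54,805.60.
Degree of total leverage = total CM / (EBIT − interest) = $180,705.60 / $54,805.60 = 3.2972.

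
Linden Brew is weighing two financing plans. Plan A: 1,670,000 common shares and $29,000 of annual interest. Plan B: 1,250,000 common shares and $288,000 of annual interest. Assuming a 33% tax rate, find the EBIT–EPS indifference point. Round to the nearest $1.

$1,058,833

Set EPS_A = EPS_B: (EBIT − $29,000)(1 − 0.33) ÷ 1,670,000 = (EBIT − $288,000)(1 − 0.33) ÷ 1,250,000.
The (1 − t) factor cancels: (EBIT − 29,000) × 1,250,000 = (EBIT − 288,000) × 1,670,000.
Solving, EBIT = (288,000·1,670,000 − 29,000·1,250,000) / (1,670,000 − 1,250,000) = 444,710,000,000 / 420,000 = 1,058,833.33.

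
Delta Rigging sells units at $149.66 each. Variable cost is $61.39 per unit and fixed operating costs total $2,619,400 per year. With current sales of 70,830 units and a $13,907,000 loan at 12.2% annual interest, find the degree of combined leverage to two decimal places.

3.23

Total contribution margin = 70,830 × $88.27 = $6,252,164.10.
EBIT = $6,252,164.10 − $2,619,400 = $3,632,764.10. Interest = $1,696,654.00.
DOL = $6,252,164.10 ÷ $3,632,764.10 = 1.7210; DFL = $3,632,764.10 ÷ $1,936,110.10 = 1.8763.
Combined leverage = 1.7210 × 1.8763 = 3.2291.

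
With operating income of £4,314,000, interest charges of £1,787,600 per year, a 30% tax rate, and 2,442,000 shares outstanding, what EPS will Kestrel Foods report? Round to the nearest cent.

Interest = £1,787,600.00, so EBT = £4,314,000 − £1,787,600.00 = £2,526,400.00.
Net income = £2,526,400.00 × (1 − 0.30) = £1,768,480.00.
EPS = £1,768,480.00 ÷ 2,442,000 = £0.72.

£0.72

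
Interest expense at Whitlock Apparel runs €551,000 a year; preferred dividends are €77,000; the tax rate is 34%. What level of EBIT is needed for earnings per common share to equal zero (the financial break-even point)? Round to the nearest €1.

Preferred dividends are paid after tax, so their pre-tax equivalent is €77,000 ÷ (1 − 0.34) = €116,666.67.
Financial break-even EBIT = interest + D_p ÷ (1 − t) = €551,000 + €116,666.67 = €667,666.67.

€667,667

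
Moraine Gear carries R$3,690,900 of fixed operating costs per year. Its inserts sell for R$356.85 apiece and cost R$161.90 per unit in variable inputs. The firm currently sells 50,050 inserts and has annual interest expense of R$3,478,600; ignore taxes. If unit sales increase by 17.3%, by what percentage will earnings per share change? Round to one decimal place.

+65.2%

Total contribution margin = 50,050 × R$194.95 = R$9,757,247.50.
EBIT = R$9,757,247.50 − R$3,690,900 = R$6,066,347.50.
Interest = R$3,478,600.00, so EBIT − I = R$2,587,747.50.
DCL = total CM / (EBIT − I) = R$9,757,247.50 / R$2,587,747.50 = 3.7706.
%ΔEPS = DCL × %ΔSales = 3.7706 × +17.3% = +65.2%.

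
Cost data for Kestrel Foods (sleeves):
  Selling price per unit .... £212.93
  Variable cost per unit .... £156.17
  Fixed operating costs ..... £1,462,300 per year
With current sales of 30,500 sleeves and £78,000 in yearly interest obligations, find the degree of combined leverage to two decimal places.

Contribution at this volume is 30,500 × £56.76 = £1,731,180.00.
EBIT = £1,731,180.00 − £1,462,300 = £268,880.00. Interest = £78,000.00, so EBIT − I = £190,880.00.
Degree of total leverage = total CM / (EBIT − interest) = £1,731,180.00 / £190,880.00 = 9.0695.

9.07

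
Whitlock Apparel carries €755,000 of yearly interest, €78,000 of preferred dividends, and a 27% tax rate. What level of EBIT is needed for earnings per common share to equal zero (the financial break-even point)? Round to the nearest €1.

€861,849

Preferred dividends are paid after tax, so their pre-tax equivalent is €78,000 ÷ (1 − 0.27) = €106,849.32.
Financial break-even EBIT = interest + D_p ÷ (1 − t) = €755,000 + €106,849.32 = €861,849.32.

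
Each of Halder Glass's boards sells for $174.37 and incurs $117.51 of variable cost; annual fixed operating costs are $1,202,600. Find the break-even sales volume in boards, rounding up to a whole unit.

21,151 boards

Each unit contributes $174.37 − $117.51 = $56.86.
Break-even Q = $1,202,600 / $56.86 = 21,150.19 → 21,151 boards.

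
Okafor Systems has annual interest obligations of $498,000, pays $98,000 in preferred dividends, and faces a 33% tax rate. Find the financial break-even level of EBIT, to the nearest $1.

Grossing the preferred dividend up to pre-tax terms: $98,000 / (1 − 0.33) = $146,268.66.
EPS = 0 when EBIT covers interest plus the pre-tax preferred burden: $498,000 + $146,268.66 = $644,268.66.

$644,269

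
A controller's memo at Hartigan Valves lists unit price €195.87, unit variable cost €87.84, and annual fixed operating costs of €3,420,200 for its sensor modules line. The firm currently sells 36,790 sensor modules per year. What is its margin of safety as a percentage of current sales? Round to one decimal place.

Each unit contributes €195.87 − €87.84 = €108.03. Break-even units = €3,420,200 ÷ €108.03 = 31,659.72; break-even revenue = 31,659.72 × €195.87 = €6,201,190.17.
Actual sales revenue = 36,790 × €195.87 = €7,206,057.30.
Margin of safety = (€7,206,057.30 − €6,201,190.17) ÷ €7,206,057.30 = 13.9%.

13.9%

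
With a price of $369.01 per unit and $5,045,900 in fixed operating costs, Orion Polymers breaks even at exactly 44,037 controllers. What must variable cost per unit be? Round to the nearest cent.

$254.43

At break-even, FC = Q × (P − VC), so P − VC = $5,045,900 ÷ 44,037 = $114.5832.
Hence VC = price − CM = $369.01 − $114.5832 = $254.43.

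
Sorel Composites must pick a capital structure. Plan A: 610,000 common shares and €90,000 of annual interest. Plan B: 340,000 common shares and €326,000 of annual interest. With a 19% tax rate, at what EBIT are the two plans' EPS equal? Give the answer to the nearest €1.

€623,185

Set EPS_A = EPS_B: (EBIT − €90,000)(1 − 0.19) ÷ 610,000 = (EBIT − €326,000)(1 − 0.19) ÷ 340,000.
The (1 − t) factor cancels: (EBIT − 90,000) × 340,000 = (EBIT − 326,000) × 610,000.
EBIT × (610,000 − 340,000) = 326,000 × 610,000 − 90,000 × 340,000 = 168,260,000,000, so EBIT = 168,260,000,000 ÷ 270,000 = 623,185.19.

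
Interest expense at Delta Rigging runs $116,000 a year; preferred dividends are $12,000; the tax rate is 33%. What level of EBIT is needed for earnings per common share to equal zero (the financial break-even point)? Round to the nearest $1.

$133,910

Preferred dividends are paid after tax, so their pre-tax equivalent is $12,000 ÷ (1 − 0.33) = $17,910.45.
EPS = 0 when EBIT covers interest plus the pre-tax preferred burden: $116,000 + $17,910.45 = $133,910.45.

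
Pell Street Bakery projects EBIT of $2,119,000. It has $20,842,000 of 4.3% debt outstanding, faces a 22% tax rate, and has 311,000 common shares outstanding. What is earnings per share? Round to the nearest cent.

$3.07

Interest = $896,206.00, so EBT = $2,119,000 − $896,206.00 = $1,222,794.00.
Net income = $1,222,794.00 × (1 − 0.22) = $953,779.32.
EPS = $953,779.32 ÷ 311,000 = $3.07.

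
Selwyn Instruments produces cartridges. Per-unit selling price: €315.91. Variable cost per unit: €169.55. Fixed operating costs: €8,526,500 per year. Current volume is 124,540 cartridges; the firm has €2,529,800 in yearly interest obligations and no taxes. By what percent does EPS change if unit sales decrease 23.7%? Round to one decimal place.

Total contribution margin = 124,540 × €146.36 = €18,227,674.40.
Subtracting fixed costs: EBIT = €18,227,674.40 − €8,526,500 = €9,701,174.40.
Interest = €2,529,800.00, so EBIT − I = €7,171,374.40.
Degree of combined leverage = contribution ÷ (EBIT − I) = €18,227,674.40 ÷ €7,171,374.40 = 2.5417.
EPS therefore changes by 2.5417 × (-23.7%) = -60.2%.

-60.2%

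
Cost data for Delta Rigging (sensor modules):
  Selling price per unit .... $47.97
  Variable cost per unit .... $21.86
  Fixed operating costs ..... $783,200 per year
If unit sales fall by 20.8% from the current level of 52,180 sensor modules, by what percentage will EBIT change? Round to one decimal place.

-48.9%

Total contribution margin = 52,180 × $26.11 = $1,362,419.80.
Subtracting fixed costs: EBIT = $1,362,419.80 − $783,200 = $579,219.80.
Degree of operating leverage = $1,362,419.80 / $579,219.80 = 2.3522.
So EBIT moves 2.3522 × (-20.8%) = -48.9%.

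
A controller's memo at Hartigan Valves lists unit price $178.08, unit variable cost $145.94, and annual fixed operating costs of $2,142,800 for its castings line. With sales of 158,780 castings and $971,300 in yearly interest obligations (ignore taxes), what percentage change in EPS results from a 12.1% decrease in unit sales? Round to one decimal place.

-31.0%

Contribution at this volume is 158,780 × $32.14 = $5,103,189.20.
Subtracting fixed costs: EBIT = $5,103,189.20 − $2,142,800 = $2,960,389.20.
After interest of $971,300.00, pre-tax earnings = $1,989,089.20.
DCL = total CM / (EBIT − I) = $5,103,189.20 / $1,989,089.20 = 2.5656.
EPS therefore changes by 2.5656 × (-12.1%) = -31.0%.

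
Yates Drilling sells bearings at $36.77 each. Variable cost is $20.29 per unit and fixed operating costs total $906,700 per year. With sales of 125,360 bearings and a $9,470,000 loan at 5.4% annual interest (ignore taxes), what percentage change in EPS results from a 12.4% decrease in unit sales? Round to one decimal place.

Contribution at this volume is 125,360 × $16.48 = $2,065,932.80.
Operating income = contribution − fixed costs = $2,065,932.80 − $906,700 = $1,159,232.80.
After interest of $511,380.00, pre-tax earnings = $647,852.80.
DCL = total CM / (EBIT − I) = $2,065,932.80 / $647,852.80 = 3.1889.
%ΔEPS = DCL × %ΔSales = 3.1889 × -12.4% = -39.5%.

-39.5%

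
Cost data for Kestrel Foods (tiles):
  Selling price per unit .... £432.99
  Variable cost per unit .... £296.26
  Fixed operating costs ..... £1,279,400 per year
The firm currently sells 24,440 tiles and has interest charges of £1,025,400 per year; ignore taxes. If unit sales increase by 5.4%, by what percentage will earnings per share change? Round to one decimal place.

+17.4%

Contribution at this volume is 24,440 × £136.73 = £3,341,681.20.
EBIT = £3,341,681.20 − £1,279,400 = £2,062,281.20.
Interest = £1,025,400.00, so EBIT − I = £1,036,881.20.
Degree of combined leverage = contribution ÷ (EBIT − I) = £3,341,681.20 ÷ £1,036,881.20 = 3.2228.
EPS therefore changes by 3.2228 × (+5.4%) = +17.4%.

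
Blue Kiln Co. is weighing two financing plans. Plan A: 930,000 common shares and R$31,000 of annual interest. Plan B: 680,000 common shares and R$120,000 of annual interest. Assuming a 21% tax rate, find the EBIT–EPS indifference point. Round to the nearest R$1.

Set EPS_A = EPS_B: (EBIT − R$31,000)(1 − 0.21) ÷ 930,000 = (EBIT − R$120,000)(1 − 0.21) ÷ 680,000.
The (1 − t) factor cancels: (EBIT − 31,000) × 680,000 = (EBIT − 120,000) × 930,000.
EBIT × (930,000 − 680,000) = 120,000 × 930,000 − 31,000 × 680,000 = 90,520,000,000, so EBIT = 90,520,000,000 ÷ 250,000 = 362,080.00.

R$362,080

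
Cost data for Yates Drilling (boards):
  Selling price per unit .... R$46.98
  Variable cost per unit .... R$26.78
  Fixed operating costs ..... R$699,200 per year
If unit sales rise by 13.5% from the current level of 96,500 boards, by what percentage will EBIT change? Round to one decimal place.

+21.1%

Total contribution margin = 96,500 × R$20.20 = R$1,949,300.00.
Operating income = contribution − fixed costs = R$1,949,300.00 − R$699,200 = R$1,250,100.00.
Degree of operating leverage = R$1,949,300.00 / R$1,250,100.00 = 1.5593.
So EBIT moves 1.5593 × (+13.5%) = +21.1%.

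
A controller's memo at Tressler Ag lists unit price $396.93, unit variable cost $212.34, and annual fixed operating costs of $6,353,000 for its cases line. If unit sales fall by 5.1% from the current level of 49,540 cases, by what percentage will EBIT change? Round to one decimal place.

Contribution at this volume is 49,540 × $184.59 = $9,144,588.60.
Operating income = contribution − fixed costs = $9,144,588.60 − $6,353,000 = $2,791,588.60.
Degree of operating leverage = $9,144,588.60 / $2,791,588.60 = 3.2758.
So EBIT moves 3.2758 × (-5.1%) = -16.7%.

-16.7%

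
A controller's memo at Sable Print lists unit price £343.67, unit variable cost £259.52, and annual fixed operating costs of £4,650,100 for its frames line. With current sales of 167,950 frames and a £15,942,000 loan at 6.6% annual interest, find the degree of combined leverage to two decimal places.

At 167,950 units, contribution = 167,950 × £84.15 = £14,132,992.50.
Operating income = contribution − fixed costs = £14,132,992.50 − £4,650,100 = £9,482,892.50. Interest = £1,052,172.00, so EBIT − I = £8,430,720.50.
DCL = contribution ÷ (EBIT − I) = £14,132,992.50 ÷ £8,430,720.50 = 1.6764.

1.68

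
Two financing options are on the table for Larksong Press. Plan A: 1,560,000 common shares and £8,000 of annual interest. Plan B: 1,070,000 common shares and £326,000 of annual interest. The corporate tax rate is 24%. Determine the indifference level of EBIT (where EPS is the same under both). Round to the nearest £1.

At indifference, (EBIT − 8,000)(1 − t)/1,560,000 = (EBIT − 326,000)(1 − t)/1,070,000.
The (1 − t) factor cancels: (EBIT − 8,000) × 1,070,000 = (EBIT − 326,000) × 1,560,000.
Solving, EBIT = (326,000·1,560,000 − 8,000·1,070,000) / (1,560,000 − 1,070,000) = 500,000,000,000 / 490,000 = 1,020,408.16.

£1,020,408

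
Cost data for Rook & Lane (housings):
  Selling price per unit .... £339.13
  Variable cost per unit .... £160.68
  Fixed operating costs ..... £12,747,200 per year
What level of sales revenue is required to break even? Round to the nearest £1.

Contribution margin per unit = £339.13 − £160.68 = £178.45, a CM ratio of £178.45 ÷ £339.13 = 0.5262.
Break-even sales = FC ÷ CM ratio = £12,747,200 × £339.13 / £178.45 = £24,225,037.

£24,225,037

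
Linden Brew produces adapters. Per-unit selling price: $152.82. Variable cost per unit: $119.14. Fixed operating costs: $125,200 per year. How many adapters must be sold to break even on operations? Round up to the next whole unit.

3,718 adapters

Contribution margin per unit = $152.82 − $119.14 = $33.68.
Break-even Q = $125,200 / $33.68 = 3,717.34 → 3,718 adapters.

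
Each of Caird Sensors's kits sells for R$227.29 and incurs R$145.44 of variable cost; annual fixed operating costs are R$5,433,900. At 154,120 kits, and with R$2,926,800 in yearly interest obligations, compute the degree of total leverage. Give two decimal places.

At 154,120 units, contribution = 154,120 × R$81.85 = R$12,614,722.00.
Subtracting fixed costs: EBIT = R$12,614,722.00 − R$5,433,900 = R$7,180,822.00. Interest = R$2,926,800.00.
DOL = R$12,614,722.00 ÷ R$7,180,822.00 = 1.7567; DFL = R$7,180,822.00 ÷ R$4,254,022.00 = 1.6880.
Combined leverage = 1.7567 × 1.6880 = 2.9653.

2.97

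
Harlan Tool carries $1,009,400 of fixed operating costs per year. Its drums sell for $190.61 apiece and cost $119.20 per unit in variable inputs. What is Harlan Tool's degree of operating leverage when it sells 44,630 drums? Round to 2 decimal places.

Contribution at this volume is 44,630 × $71.41 = $3,187,028.30.
Operating income = contribution − fixed costs = $3,187,028.30 − $1,009,400 = $2,177,628.30.
So DOL = total CM / EBIT = $3,187,028.30 / $2,177,628.30 = 1.4635.

1.46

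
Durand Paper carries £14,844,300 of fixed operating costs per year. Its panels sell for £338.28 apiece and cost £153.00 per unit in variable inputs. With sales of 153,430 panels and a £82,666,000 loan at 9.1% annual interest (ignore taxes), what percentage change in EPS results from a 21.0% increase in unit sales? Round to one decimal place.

+98.5%

Total contribution margin = 153,430 × £185.28 = £28,427,510.40.
Operating income = contribution − fixed costs = £28,427,510.40 − £14,844,300 = £13,583,210.40.
After interest of £7,522,606.00, pre-tax earnings = £6,060,604.40.
Degree of combined leverage = contribution ÷ (EBIT − I) = £28,427,510.40 ÷ £6,060,604.40 = 4.6905.
%ΔEPS = DCL × %ΔSales = 4.6905 × +21.0% = +98.5%.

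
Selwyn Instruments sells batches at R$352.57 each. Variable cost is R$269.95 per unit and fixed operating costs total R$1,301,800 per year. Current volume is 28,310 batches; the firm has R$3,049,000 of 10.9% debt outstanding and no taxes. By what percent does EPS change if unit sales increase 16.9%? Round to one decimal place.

+56.1%

Contribution at this volume is 28,310 × R$82.62 = R$2,338,972.20.
Operating income = contribution − fixed costs = R$2,338,972.20 − R$1,301,800 = R$1,037,172.20.
After interest of R$332,341.00, pre-tax earnings = R$704,831.20.
DCL = total CM / (EBIT − I) = R$2,338,972.20 / R$704,831.20 = 3.3185.
EPS therefore changes by 3.3185 × (+16.9%) = +56.1%.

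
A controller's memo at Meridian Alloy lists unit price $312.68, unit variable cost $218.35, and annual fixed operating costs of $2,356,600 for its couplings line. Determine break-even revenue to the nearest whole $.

$7,811,531

Contribution margin per unit = $312.68 − $218.35 = $94.33, a CM ratio of $94.33 ÷ $312.68 = 0.3017.
Break-even revenue = fixed costs × price ÷ CM = $2,356,600 × $312.68 ÷ $94.33 = $7,811,531.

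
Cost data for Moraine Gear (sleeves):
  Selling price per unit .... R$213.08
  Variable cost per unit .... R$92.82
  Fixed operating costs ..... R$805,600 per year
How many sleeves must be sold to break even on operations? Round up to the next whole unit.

Each unit contributes R$213.08 − R$92.82 = R$120.26.
Units to break even: R$805,600 ÷ R$120.26 = 6,698.82, rounded up to 6,699.

6,699 sleeves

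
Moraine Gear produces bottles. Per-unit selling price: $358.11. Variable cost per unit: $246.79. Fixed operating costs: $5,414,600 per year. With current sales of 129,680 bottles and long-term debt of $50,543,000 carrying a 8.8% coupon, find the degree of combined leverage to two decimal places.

3.16

Contribution at this volume is 129,680 × $111.32 = $14,435,977.60.
Subtracting fixed costs: EBIT = $14,435,977.60 − $5,414,600 = $9,021,377.60. Interest = $4,447,784.00.
DOL = $14,435,977.60 ÷ $9,021,377.60 = 1.6002; DFL = $9,021,377.60 ÷ $4,573,593.60 = 1.9725.
DCL = DOL × DFL = 1.6002 × 1.9725 = 3.1564.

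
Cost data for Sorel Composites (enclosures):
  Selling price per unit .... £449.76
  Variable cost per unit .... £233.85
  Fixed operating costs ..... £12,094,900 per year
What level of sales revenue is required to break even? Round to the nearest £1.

£25,194,767

Contribution margin per unit = £449.76 − £233.85 = £215.91, a CM ratio of £215.91 ÷ £449.76 = 0.4801.
Break-even sales = FC ÷ CM ratio = £12,094,900 × £449.76 / £215.91 = £25,194,767.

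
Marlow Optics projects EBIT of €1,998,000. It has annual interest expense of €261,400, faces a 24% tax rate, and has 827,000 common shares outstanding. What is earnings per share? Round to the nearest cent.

Interest = €261,400.00, so EBT = €1,998,000 − €261,400.00 = €1,736,600.00.
Net income = €1,736,600.00 × (1 − 0.24) = €1,319,816.00.
EPS = €1,319,816.00 ÷ 827,000 = €1.60.

€1.60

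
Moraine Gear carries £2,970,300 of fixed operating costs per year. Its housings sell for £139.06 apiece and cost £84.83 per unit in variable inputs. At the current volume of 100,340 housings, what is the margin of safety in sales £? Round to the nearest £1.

£6,336,649

Each unit contributes £139.06 − £84.83 = £54.23. Break-even units = £2,970,300 ÷ £54.23 = 54,772.27; break-even revenue = 54,772.27 × £139.06 = £7,616,631.35.
Actual sales revenue = 100,340 × £139.06 = £13,953,280.40.
Margin of safety = £13,953,280.40 − £7,616,631.35 = £6,336,649.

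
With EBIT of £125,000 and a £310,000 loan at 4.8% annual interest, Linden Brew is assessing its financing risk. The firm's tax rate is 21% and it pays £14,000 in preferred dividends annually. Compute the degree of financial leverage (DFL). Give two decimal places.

Interest = £14,880.00.
Pre-tax preferred-dividend burden = £14,000 ÷ (1 − 0.21) = £17,721.52.
DFL = EBIT ÷ [EBIT − I − D_p/(1−t)] = £125,000 ÷ [£125,000 − £14,880.00 − £17,721.52] = £125,000 ÷ £92,398.48 = 1.3528.

1.35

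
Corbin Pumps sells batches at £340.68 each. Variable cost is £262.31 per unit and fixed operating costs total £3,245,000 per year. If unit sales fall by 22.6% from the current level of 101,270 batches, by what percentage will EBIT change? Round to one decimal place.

At 101,270 units, contribution = 101,270 × £78.37 = £7,936,529.90.
EBIT = £7,936,529.90 − £3,245,000 = £4,691,529.90.
Degree of operating leverage = £7,936,529.90 / £4,691,529.90 = 1.6917.
Operating income changes by 1.6917 × -22.6% = -38.2%.

-38.2%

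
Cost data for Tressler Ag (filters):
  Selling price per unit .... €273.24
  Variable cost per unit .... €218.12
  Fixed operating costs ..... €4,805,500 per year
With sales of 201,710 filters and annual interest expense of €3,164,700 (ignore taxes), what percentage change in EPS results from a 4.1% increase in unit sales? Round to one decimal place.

+14.5%

At 201,710 units, contribution = 201,710 × €55.12 = €11,118,255.20.
Subtracting fixed costs: EBIT = €11,118,255.20 − €4,805,500 = €6,312,755.20.
Interest = €3,164,700.00, so EBIT − I = €3,148,055.20.
Degree of combined leverage = contribution ÷ (EBIT − I) = €11,118,255.20 ÷ €3,148,055.20 = 3.5318.
%ΔEPS = DCL × %ΔSales = 3.5318 × +4.1% = +14.5%.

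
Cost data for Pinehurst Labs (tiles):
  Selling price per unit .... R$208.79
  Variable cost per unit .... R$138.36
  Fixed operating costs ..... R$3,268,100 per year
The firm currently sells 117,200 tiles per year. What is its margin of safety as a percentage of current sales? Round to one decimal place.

60.4%

Unit CM = price − variable cost = R$208.79 − R$138.36 = R$70.43. Break-even units = R$3,268,100 ÷ R$70.43 = 46,402.10; break-even revenue = 46,402.10 × R$208.79 = R$9,688,294.75.
Actual sales revenue = 117,200 × R$208.79 = R$24,470,188.00.
Margin of safety = (R$24,470,188.00 − R$9,688,294.75) ÷ R$24,470,188.00 = 60.4%.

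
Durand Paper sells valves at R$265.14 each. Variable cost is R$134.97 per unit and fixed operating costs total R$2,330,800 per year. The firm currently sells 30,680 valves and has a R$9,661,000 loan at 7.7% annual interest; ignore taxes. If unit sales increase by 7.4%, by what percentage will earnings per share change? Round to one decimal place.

+32.2%

Contribution at this volume is 30,680 × R$130.17 = R$3,993,615.60.
EBIT = R$3,993,615.60 − R$2,330,800 = R$1,662,815.60.
Interest = R$743,897.00, so EBIT − I = R$918,918.60.
DCL = total CM / (EBIT − I) = R$3,993,615.60 / R$918,918.60 = 4.3460.
%ΔEPS = DCL × %ΔSales = 4.3460 × +7.4% = +32.2%.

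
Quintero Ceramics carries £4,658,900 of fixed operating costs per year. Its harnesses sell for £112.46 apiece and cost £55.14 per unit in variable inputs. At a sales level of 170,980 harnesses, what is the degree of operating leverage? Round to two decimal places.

Contribution at this volume is 170,980 × £57.32 = £9,800,573.60.
Subtracting fixed costs: EBIT = £9,800,573.60 − £4,658,900 = £5,141,673.60.
So DOL = total CM / EBIT = £9,800,573.60 / £5,141,673.60 = 1.9061.

1.91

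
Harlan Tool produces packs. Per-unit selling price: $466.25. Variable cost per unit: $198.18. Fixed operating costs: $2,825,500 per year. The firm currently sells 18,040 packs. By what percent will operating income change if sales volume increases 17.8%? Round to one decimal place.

+42.8%

Contribution at this volume is 18,040 × $268.07 = $4,835,982.80.
EBIT = $4,835,982.80 − $2,825,500 = $2,010,482.80.
So DOL = total CM / EBIT = $4,835,982.80 / $2,010,482.80 = 2.4054.
Operating income changes by 2.4054 × +17.8% = +42.8%.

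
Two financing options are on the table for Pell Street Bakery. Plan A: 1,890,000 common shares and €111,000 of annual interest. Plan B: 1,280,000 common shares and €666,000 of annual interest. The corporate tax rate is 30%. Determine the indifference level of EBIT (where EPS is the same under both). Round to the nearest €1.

Set EPS_A = EPS_B: (EBIT − €111,000)(1 − 0.30) ÷ 1,890,000 = (EBIT − €666,000)(1 − 0.30) ÷ 1,280,000.
The (1 − t) factor cancels: (EBIT − 111,000) × 1,280,000 = (EBIT − 666,000) × 1,890,000.
Solving, EBIT = (666,000·1,890,000 − 111,000·1,280,000) / (1,890,000 − 1,280,000) = 1,116,660,000,000 / 610,000 = 1,830,590.16.

€1,830,590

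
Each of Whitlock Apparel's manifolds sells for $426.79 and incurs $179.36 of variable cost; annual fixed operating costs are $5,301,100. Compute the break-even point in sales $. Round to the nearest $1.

$9,143,824

Contribution margin per unit = $426.79 − $179.36 = $247.43, a CM ratio of $247.43 ÷ $426.79 = 0.5797.
Break-even sales = FC ÷ CM ratio = $5,301,100 × $426.79 / $247.43 = $9,143,824.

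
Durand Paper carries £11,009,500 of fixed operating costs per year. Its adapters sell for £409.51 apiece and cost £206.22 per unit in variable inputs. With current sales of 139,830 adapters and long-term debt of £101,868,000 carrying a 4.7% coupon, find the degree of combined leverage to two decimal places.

2.25

At 139,830 units, contribution = 139,830 × £203.29 = £28,426,040.70.
EBIT = £28,426,040.70 − £11,009,500 = £17,416,540.70. Interest = £4,787,796.00, so EBIT − I = £12,628,744.70.
DCL = contribution ÷ (EBIT − I) = £28,426,040.70 ÷ £12,628,744.70 = 2.2509.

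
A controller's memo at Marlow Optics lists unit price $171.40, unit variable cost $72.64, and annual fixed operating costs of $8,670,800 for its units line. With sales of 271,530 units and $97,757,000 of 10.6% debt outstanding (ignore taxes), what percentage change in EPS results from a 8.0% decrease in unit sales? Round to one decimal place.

At 271,530 units, contribution = 271,530 × $98.76 = $26,816,302.80.
Subtracting fixed costs: EBIT = $26,816,302.80 − $8,670,800 = $18,145,502.80.
Interest = $10,362,242.00, so EBIT − I = $7,783,260.80.
DCL = total CM / (EBIT − I) = $26,816,302.80 / $7,783,260.80 = 3.4454.
%ΔEPS = DCL × %ΔSales = 3.4454 × -8.0% = -27.6%.

-27.6%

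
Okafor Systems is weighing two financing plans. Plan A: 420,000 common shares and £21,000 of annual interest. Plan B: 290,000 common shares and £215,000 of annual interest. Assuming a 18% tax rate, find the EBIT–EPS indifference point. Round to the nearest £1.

At indifference, (EBIT − 21,000)(1 − t)/420,000 = (EBIT − 215,000)(1 − t)/290,000.
Cancelling (1 − t) and cross-multiplying: 290,000·(EBIT − 21,000) = 420,000·(EBIT − 215,000).
EBIT × (420,000 − 290,000) = 215,000 × 420,000 − 21,000 × 290,000 = 84,210,000,000, so EBIT = 84,210,000,000 ÷ 130,000 = 647,769.23.

£647,769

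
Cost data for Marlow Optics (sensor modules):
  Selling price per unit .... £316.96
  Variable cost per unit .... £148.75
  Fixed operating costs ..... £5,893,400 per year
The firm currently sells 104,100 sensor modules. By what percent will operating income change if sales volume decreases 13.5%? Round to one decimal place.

-20.3%

Contribution at this volume is 104,100 × £168.21 = £17,510,661.00.
Operating income = contribution − fixed costs = £17,510,661.00 − £5,893,400 = £11,617,261.00.
DOL = contribution ÷ EBIT = £17,510,661.00 ÷ £11,617,261.00 = 1.5073.
%ΔEBIT = DOL × %ΔSales = 1.5073 × -13.5% = -20.3%.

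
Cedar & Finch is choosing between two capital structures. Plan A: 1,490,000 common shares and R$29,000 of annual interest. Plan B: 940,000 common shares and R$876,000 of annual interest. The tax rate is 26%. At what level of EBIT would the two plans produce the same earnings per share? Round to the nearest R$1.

Set EPS_A = EPS_B: (EBIT − R$29,000)(1 − 0.26) ÷ 1,490,000 = (EBIT − R$876,000)(1 − 0.26) ÷ 940,000.
The (1 − t) factor cancels: (EBIT − 29,000) × 940,000 = (EBIT − 876,000) × 1,490,000.
Solving, EBIT = (876,000·1,490,000 − 29,000·940,000) / (1,490,000 − 940,000) = 1,277,980,000,000 / 550,000 = 2,323,600.00.

R$2,323,600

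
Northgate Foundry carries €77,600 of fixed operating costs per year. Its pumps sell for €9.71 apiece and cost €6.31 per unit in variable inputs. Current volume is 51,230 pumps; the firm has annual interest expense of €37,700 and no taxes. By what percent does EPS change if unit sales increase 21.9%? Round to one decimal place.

+64.8%

Total contribution margin = 51,230 × €3.40 = €174,182.00.
EBIT = €174,182.00 − €77,600 = €96,582.00.
After interest of €37,700.00, pre-tax earnings = €58,882.00.
DCL = total CM / (EBIT − I) = €174,182.00 / €58,882.00 = 2.9582.
EPS therefore changes by 2.9582 × (+21.9%) = +64.8%.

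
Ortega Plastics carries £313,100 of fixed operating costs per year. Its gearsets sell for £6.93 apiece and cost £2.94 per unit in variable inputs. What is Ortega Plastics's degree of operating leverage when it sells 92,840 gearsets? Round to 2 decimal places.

6.46

Total contribution margin = 92,840 × £3.99 = £370,431.60.
Operating income = contribution − fixed costs = £370,431.60 − £313,100 = £57,331.60.
DOL = contribution ÷ EBIT = £370,431.60 ÷ £57,331.60 = 6.4612.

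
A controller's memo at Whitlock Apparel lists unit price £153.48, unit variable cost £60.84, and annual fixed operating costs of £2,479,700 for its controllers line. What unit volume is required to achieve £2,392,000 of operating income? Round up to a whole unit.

Contribution margin per unit = £153.48 − £60.84 = £92.64.
Units = (FC + target) / CM = (£2,479,700 + £2,392,000) / £92.64 = 52,587.44, so 52,588 controllers.

52,588 controllers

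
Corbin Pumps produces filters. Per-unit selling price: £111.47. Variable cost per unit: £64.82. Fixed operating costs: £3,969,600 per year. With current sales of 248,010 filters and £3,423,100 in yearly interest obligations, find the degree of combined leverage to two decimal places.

2.77

Total contribution margin = 248,010 × £46.65 = £11,569,666.50.
EBIT = £11,569,666.50 − £3,969,600 = £7,600,066.50. Interest = £3,423,100.00.
DOL = £11,569,666.50 ÷ £7,600,066.50 = 1.5223; DFL = £7,600,066.50 ÷ £4,176,966.50 = 1.8195.
Combined leverage = 1.5223 × 1.8195 = 2.7698.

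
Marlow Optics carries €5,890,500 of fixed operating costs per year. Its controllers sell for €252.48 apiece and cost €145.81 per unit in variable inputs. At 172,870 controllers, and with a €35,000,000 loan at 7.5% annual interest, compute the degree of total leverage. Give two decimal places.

Contribution at this volume is 172,870 × €106.67 = €18,440,042.90.
EBIT = €18,440,042.90 − €5,890,500 = €12,549,542.90. Interest = €2,625,000.00, so EBIT − I = €9,924,542.90.
Degree of total leverage = total CM / (EBIT − interest) = €18,440,042.90 / €9,924,542.90 = 1.8580.

1.86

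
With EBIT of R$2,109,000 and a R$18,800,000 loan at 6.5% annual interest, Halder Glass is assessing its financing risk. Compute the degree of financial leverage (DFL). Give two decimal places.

Annual interest charges come to R$1,222,000.00.
DFL = EBIT ÷ (EBIT − I) = R$2,109,000 ÷ (R$2,109,000 − R$1,222,000.00) = R$2,109,000 ÷ R$887,000.00 = 2.3777.

2.38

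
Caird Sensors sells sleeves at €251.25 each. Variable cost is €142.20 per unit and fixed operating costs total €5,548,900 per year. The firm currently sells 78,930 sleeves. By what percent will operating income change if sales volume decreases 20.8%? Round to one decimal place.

At 78,930 units, contribution = 78,930 × €109.05 = €8,607,316.50.
EBIT = €8,607,316.50 − €5,548,900 = €3,058,416.50.
DOL = contribution ÷ EBIT = €8,607,316.50 ÷ €3,058,416.50 = 2.8143.
Operating income changes by 2.8143 × -20.8% = -58.5%.

-58.5%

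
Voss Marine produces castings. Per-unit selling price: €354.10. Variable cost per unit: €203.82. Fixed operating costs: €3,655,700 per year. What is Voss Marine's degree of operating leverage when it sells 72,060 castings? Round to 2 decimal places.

1.51

At 72,060 units, contribution = 72,060 × €150.28 = €10,829,176.80.
EBIT = €10,829,176.80 − €3,655,700 = €7,173,476.80.
DOL = contribution ÷ EBIT = €10,829,176.80 ÷ €7,173,476.80 = 1.5096.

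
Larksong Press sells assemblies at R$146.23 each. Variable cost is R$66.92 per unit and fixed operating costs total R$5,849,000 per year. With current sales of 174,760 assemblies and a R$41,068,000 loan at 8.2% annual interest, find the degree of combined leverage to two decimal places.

Total contribution margin = 174,760 × R$79.31 = R$13,860,215.60.
EBIT = R$13,860,215.60 − R$5,849,000 = R$8,011,215.60. Interest = R$3,367,576.00.
DOL = R$13,860,215.60 ÷ R$8,011,215.60 = 1.7301; DFL = R$8,011,215.60 ÷ R$4,643,639.60 = 1.7252.
DCL = DOL × DFL = 1.7301 × 1.7252 = 2.9848.

2.98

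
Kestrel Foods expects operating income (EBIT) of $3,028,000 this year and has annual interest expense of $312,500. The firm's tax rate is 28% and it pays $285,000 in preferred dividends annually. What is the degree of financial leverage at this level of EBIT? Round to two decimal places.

Interest = $312,500.00.
Preferred dividends grossed up pre-tax: $285,000 / (1 − 0.28) = $395,833.33.
DFL = EBIT ÷ [EBIT − I − D_p/(1−t)] = $3,028,000 ÷ [$3,028,000 − $312,500.00 − $395,833.33] = $3,028,000 ÷ $2,319,666.67 = 1.3054.

1.31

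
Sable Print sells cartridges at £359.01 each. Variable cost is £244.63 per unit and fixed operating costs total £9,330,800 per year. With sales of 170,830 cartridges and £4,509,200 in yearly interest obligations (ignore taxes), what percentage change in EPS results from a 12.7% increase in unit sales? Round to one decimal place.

+43.5%

Total contribution margin = 170,830 × £114.38 = £19,539,535.40.
Subtracting fixed costs: EBIT = £19,539,535.40 − £9,330,800 = £10,208,735.40.
Interest = £4,509,200.00, so EBIT − I = £5,699,535.40.
DCL = total CM / (EBIT − I) = £19,539,535.40 / £5,699,535.40 = 3.4283.
%ΔEPS = DCL × %ΔSales = 3.4283 × +12.7% = +43.5%.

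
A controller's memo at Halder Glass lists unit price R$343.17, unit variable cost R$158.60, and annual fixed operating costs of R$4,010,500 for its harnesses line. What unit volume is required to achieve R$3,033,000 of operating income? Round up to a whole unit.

Each unit contributes R$343.17 − R$158.60 = R$184.57.
Required volume = (fixed costs + target profit) ÷ CM = (R$4,010,500 + R$3,033,000) ÷ R$184.57 = 38,161.67, so 38,162 harnesses.

38,162 harnesses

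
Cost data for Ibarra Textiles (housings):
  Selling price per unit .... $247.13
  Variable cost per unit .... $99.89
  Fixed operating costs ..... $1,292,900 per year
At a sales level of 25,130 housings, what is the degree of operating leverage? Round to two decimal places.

1.54

Contribution at this volume is 25,130 × $147.24 = $3,700,141.20.
Operating income = contribution − fixed costs = $3,700,141.20 − $1,292,900 = $2,407,241.20.
DOL = contribution ÷ EBIT = $3,700,141.20 ÷ $2,407,241.20 = 1.5371.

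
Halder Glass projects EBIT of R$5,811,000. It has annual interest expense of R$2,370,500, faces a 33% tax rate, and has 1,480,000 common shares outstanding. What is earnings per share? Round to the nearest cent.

R$1.56

Interest = R$2,370,500.00, so EBT = R$5,811,000 − R$2,370,500.00 = R$3,440,500.00.
After tax at 33%: net income = R$3,440,500.00 × 0.67 = R$2,305,135.00.
Per share: R$2,305,135.00 / 1,480,000 shares = R$1.56.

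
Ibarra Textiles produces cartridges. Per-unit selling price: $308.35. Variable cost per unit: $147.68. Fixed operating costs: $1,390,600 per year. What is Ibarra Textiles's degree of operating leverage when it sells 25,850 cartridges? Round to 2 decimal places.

1.50

Contribution at this volume is 25,850 × $160.67 = $4,153,319.50.
Subtracting fixed costs: EBIT = $4,153,319.50 − $1,390,600 = $2,762,719.50.
DOL = contribution ÷ EBIT = $4,153,319.50 ÷ $2,762,719.50 = 1.5033.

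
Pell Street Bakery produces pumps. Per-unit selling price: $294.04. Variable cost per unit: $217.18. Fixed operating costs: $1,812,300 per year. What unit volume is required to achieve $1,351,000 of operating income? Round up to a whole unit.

41,157 pumps

Unit CM = price − variable cost = $294.04 − $217.18 = $76.86.
Units = (FC + target) / CM = ($1,812,300 + $1,351,000) / $76.86 = 41,156.65, so 41,157 pumps.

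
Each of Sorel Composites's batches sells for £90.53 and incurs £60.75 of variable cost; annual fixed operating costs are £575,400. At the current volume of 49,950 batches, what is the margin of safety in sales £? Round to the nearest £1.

Each unit contributes £90.53 − £60.75 = £29.78. Break-even units = £575,400 ÷ £29.78 = 19,321.69; break-even revenue = 19,321.69 × £90.53 = £1,749,192.81.
Actual sales revenue = 49,950 × £90.53 = £4,521,973.50.
Margin of safety = £4,521,973.50 − £1,749,192.81 = £2,772,781.

£2,772,781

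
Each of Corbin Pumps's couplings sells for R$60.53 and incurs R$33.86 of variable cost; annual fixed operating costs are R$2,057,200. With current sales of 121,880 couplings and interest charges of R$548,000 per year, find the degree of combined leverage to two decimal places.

Total contribution margin = 121,880 × R$26.67 = R$3,250,539.60.
Subtracting fixed costs: EBIT = R$3,250,539.60 − R$2,057,200 = R$1,193,339.60. Interest = R$548,000.00, so EBIT − I = R$645,339.60.
Degree of total leverage = total CM / (EBIT − interest) = R$3,250,539.60 / R$645,339.60 = 5.0369.

5.04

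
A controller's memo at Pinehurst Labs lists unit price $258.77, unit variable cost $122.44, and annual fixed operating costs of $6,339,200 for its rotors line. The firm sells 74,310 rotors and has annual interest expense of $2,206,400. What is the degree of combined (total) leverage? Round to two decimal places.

6.39

Total contribution margin = 74,310 × $136.33 = $10,130,682.30.
Operating income = contribution − fixed costs = $10,130,682.30 − $6,339,200 = $3,791,482.30. Interest = $2,206,400.00.
DOL = $10,130,682.30 ÷ $3,791,482.30 = 2.6720; DFL = $3,791,482.30 ÷ $1,585,082.30 = 2.3920.
Combined leverage = 2.6720 × 2.3920 = 6.3914.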